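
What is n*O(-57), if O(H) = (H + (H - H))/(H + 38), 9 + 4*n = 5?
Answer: -3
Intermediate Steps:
n = -1 (n = -9/4 + (¼)*5 = -9/4 + 5/4 = -1)
O(H) = H/(38 + H) (O(H) = (H + 0)/(38 + H) = H/(38 + H))
n*O(-57) = -(-57)/(38 - 57) = -(-57)/(-19) = -(-57)*(-1)/19 = -1*3 = -3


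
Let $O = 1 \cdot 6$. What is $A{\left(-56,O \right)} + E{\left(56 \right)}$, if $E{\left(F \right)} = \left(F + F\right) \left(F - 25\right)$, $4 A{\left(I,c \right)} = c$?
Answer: $\frac{6947}{2} \approx 3473.5$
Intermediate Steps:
$O = 6$
$A{\left(I,c \right)} = \frac{c}{4}$
$E{\left(F \right)} = 2 F \left(-25 + F\right)$
$A{\left(-56,O \right)} + E{\left(56 \right)} = \frac{1}{4} \cdot 6 + 2 \cdot 56 \left(-25 + 56\right) = \frac{3}{2} + 2 \cdot 56 \cdot 31 = \frac{3}{2} + 3472 = \frac{6947}{2}$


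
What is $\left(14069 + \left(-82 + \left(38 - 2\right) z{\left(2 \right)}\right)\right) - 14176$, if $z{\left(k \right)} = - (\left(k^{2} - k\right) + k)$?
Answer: $-333$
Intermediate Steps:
$z{\left(k \right)} = - k^{2}$
$\left(14069 + \left(-82 + \left(38 - 2\right) z{\left(2 \right)}\right)\right) - 14176 = \left(14069 + \left(-82 + \left(38 - 2\right) \left(- 2^{2}\right)\right)\right) - 14176 = \left(14069 + \left(-82 + \left(38 - 2\right) \left(\left(-1\right) 4\right)\right)\right) - 14176 = \left(14069 + \left(-82 + 36 \left(-4\right)\right)\right) - 14176 = \left(14069 - 226\right) - 14176 = 13843 - 14176 = -333$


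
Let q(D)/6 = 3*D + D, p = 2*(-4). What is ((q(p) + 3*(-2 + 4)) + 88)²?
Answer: 9604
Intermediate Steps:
p = -8
q(D) = 24*D (q(D) = 6*(3*D + D) = 6*(4*D) = 24*D)
((q(p) + 3*(-2 + 4)) + 88)² = ((24*(-8) + 3*(-2 + 4)) + 88)² = ((-192 + 3*2) + 88)² = ((-192 + 6) + 88)² = (-186 + 88)² = (-98)² = 9604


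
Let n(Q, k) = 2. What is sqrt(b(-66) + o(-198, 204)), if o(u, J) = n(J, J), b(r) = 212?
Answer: sqrt(214) ≈ 14.629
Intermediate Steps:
o(u, J) = 2
sqrt(b(-66) + o(-198, 204)) = sqrt(212 + 2) = sqrt(214)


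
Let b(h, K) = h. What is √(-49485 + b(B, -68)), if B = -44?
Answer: I*√49529 ≈ 222.55*I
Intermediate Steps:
√(-49485 + b(B, -68)) = √(-49485 - 44) = √(-49529) = I*√49529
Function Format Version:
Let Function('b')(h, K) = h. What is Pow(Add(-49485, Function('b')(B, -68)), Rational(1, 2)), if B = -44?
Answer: Mul(I, Pow(49529, Rational(1, 2))) ≈ Mul(222.55, I)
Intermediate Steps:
Pow(Add(-49485, Function('b')(B, -68)), Rational(1, 2)) = Pow(Add(-49485, -44), Rational(1, 2)) = Pow(-49529, Rational(1, 2)) = Mul(I, Pow(49529, Rational(1, 2)))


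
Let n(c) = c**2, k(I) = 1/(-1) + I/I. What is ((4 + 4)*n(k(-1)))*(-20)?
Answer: 0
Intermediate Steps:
k(I) = 0 (k(I) = 1*(-1) + 1 = -1 + 1 = 0)
((4 + 4)*n(k(-1)))*(-20) = ((4 + 4)*0**2)*(-20) = (8*0)*(-20) = 0*(-20) = 0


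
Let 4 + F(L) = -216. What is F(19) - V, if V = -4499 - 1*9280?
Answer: 13559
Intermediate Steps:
V = -13779 (V = -4499 - 9280 = -13779)
F(L) = -220 (F(L) = -4 - 216 = -220)
F(19) - V = -220 - 1*(-13779) = -220 + 13779 = 13559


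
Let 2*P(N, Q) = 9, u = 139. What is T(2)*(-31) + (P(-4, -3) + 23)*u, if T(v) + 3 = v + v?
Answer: 7583/2 ≈ 3791.5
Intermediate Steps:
T(v) = -3 + 2*v (T(v) = -3 + (v + v) = -3 + 2*v)
P(N, Q) = 9/2 (P(N, Q) = (½)*9 = 9/2)
T(2)*(-31) + (P(-4, -3) + 23)*u = (-3 + 2*2)*(-31) + (9/2 + 23)*139 = (-3 + 4)*(-31) + (55/2)*139 = 1*(-31) + 7645/2 = -31 + 7645/2 = 7583/2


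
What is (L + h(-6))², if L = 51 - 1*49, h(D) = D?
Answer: 16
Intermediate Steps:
L = 2 (L = 51 - 49 = 2)
(L + h(-6))² = (2 - 6)² = (-4)² = 16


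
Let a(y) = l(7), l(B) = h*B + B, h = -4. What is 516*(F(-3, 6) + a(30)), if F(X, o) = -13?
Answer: -17544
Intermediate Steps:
l(B) = -3*B (l(B) = -4*B + B = -3*B)
a(y) = -21 (a(y) = -3*7 = -21)
516*(F(-3, 6) + a(30)) = 516*(-13 - 21) = 516*(-34) = -17544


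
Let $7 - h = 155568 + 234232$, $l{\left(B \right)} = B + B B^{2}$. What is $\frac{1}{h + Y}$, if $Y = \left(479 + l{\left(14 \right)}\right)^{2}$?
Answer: $\frac{1}{10088376} \approx 9.9124 \cdot 10^{-8}$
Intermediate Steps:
$l{\left(B \right)} = B + B^{3}$
$h = -389793$ ($h = 7 - \left(155568 + 234232\right) = 7 - 389800 = -389793$)
$Y = 10478169$ ($Y = \left(479 + \left(14 + 14^{3}\right)\right)^{2} = \left(479 + \left(14 + 2744\right)\right)^{2} = \left(479 + 2758\right)^{2} = 3237^{2} = 10478169$)
$\frac{1}{h + Y} = \frac{1}{-389793 + 10478169} = \frac{1}{10088376}$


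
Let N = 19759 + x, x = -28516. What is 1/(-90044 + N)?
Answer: -1/98801 ≈ -1.0121e-5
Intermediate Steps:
N = -8757 (N = 19759 - 28516 = -8757)
1/(-90044 + N) = 1/(-90044 - 8757) = 1/(-98801) = -1/98801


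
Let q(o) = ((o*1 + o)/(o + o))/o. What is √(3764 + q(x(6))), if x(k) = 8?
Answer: √60226/4 ≈ 61.352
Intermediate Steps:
q(o) = 1/o (q(o) = ((o + o)/((2*o)))/o = ((2*o)*(1/(2*o)))/o = 1/o)
√(3764 + q(x(6))) = √(3764 + 1/8) = √(3764 + ⅛) = √(30113/8) = √60226/4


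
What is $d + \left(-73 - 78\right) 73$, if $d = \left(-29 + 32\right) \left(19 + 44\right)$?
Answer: $-10834$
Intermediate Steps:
$d = 189$ ($d = 3 \cdot 63 = 189$)
$d + \left(-73 - 78\right) 73 = 189 + \left(-73 - 78\right) 73 = 189 - 11023 = -10834$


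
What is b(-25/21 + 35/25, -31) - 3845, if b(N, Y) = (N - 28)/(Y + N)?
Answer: -12427967/3233 ≈ -3844.1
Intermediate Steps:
b(N, Y) = (-28 + N)/(N + Y)
b(-25/21 + 35/25, -31) - 3845 = (-28 + (-25/21 + 35/25))/((-25/21 + 35/25) - 31) - 3845 = (-28 + (-25*1/21 + 35*(1/25)))/((-25*1/21 + 35*(1/25)) - 31) - 3845 = (-28 + (-25/21 + 7/5))/((-25/21 + 7/5) - 31) - 3845 = (-28 + 22/105)/(22/105 - 31) - 3845 = -2918/105/(-3233/105) - 3845 = -105/3233*(-2918/105) - 3845 = 2918/3233 - 3845 = -12427967/3233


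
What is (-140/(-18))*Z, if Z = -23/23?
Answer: -70/9 ≈ -7.7778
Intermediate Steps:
Z = -1 (Z = -23*1/23 = -1)
(-140/(-18))*Z = -140/(-18)*(-1) = -140*(-1)/18*(-1) = -20*(-7/18)*(-1) = (70/9)*(-1) = -70/9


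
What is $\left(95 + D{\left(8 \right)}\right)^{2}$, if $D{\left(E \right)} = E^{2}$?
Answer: $25281$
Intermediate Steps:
$\left(95 + D{\left(8 \right)}\right)^{2} = \left(95 + 8^{2}\right)^{2} = \left(95 + 64\right)^{2} = 159^{2} = 25281$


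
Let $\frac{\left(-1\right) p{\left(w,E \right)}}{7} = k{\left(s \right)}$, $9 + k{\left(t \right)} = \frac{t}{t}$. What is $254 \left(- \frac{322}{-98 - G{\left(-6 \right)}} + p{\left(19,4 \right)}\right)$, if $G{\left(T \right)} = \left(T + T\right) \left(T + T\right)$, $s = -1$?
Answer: $\frac{1761998}{121} \approx 14562.0$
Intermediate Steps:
$k{\left(t \right)} = -8$ ($k{\left(t \right)} = -9 + \frac{t}{t} = -9 + 1 = -8$)
$p{\left(w,E \right)} = 56$ ($p{\left(w,E \right)} = \left(-7\right) \left(-8\right) = 56$)
$G{\left(T \right)} = 4 T^{2}$ ($G{\left(T \right)} = 2 T 2 T = 4 T^{2}$)
$254 \left(- \frac{322}{-98 - G{\left(-6 \right)}} + p{\left(19,4 \right)}\right) = 254 \left(- \frac{322}{-98 - 4 \left(-6\right)^{2}} + 56\right) = 254 \left(- \frac{322}{-98 - 4 \cdot 36} + 56\right) = 254 \left(- \frac{322}{-98 - 144} + 56\right) = 254 \left(- \frac{322}{-242} + 56\right) = 254 \left(\left(-322\right) \left(- \frac{1}{242}\right) + 56\right) = 254 \left(\frac{161}{121} + 56\right) = 254 \cdot \frac{6937}{121} = \frac{1761998}{121}$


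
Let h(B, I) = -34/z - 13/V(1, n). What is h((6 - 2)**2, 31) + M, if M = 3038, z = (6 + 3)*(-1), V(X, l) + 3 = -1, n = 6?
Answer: 109621/36 ≈ 3045.0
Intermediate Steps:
V(X, l) = -4 (V(X, l) = -3 - 1 = -4)
z = -9 (z = 9*(-1) = -9)
h(B, I) = 253/36 (h(B, I) = -34/(-9) - 13/(-4) = -34*(-1/9) - 13*(-1/4) = 34/9 + 13/4 = 253/36)
h((6 - 2)**2, 31) + M = 253/36 + 3038 = 109621/36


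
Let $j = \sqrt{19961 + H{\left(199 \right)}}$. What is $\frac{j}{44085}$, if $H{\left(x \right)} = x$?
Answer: $\frac{8 \sqrt{35}}{14695} \approx 0.0032207$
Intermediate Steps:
$j = 24 \sqrt{35}$ ($j = \sqrt{19961 + 199} = \sqrt{20160} = 24 \sqrt{35} \approx 141.99$)
$\frac{j}{44085} = \frac{24 \sqrt{35}}{44085} = 24 \sqrt{35} \cdot \frac{1}{44085} = \frac{8 \sqrt{35}}{14695}$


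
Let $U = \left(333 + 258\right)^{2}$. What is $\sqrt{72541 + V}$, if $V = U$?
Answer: $\sqrt{421822} \approx 649.48$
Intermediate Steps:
$U = 349281$ ($U = 591^{2} = 349281$)
$V = 349281$
$\sqrt{72541 + V} = \sqrt{72541 + 349281} = \sqrt{421822}$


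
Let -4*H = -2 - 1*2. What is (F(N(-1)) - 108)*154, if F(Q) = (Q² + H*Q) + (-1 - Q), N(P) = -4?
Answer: -14322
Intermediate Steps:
H = 1 (H = -(-2 - 1*2)/4 = -(-2 - 2)/4 = -¼*(-4) = 1)
F(Q) = -1 + Q² (F(Q) = (Q² + 1*Q) + (-1 - Q) = (Q² + Q) + (-1 - Q) = (Q + Q²) + (-1 - Q) = -1 + Q²)
(F(N(-1)) - 108)*154 = ((-1 + (-4)²) - 108)*154 = ((-1 + 16) - 108)*154 = (15 - 108)*154 = -93*154 = -14322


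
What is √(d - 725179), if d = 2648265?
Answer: √1923086 ≈ 1386.8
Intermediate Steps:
√(d - 725179) = √(2648265 - 725179) = √1923086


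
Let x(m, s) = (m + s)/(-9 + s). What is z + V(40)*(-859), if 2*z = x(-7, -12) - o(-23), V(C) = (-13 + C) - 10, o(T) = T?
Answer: -306412/21 ≈ -14591.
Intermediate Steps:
x(m, s) = (m + s)/(-9 + s)
V(C) = -23 + C
z = 251/21 (z = ((-7 - 12)/(-9 - 12) - 1*(-23))/2 = (-19/(-21) + 23)/2 = (-1/21*(-19) + 23)/2 = (19/21 + 23)/2 = (1/2)*(502/21) = 251/21 ≈ 11.952)
z + V(40)*(-859) = 251/21 + (-23 + 40)*(-859) = 251/21 + 17*(-859) = 251/21 - 14603 = -306412/21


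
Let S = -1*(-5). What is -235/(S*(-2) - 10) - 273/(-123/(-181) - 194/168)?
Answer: 16942343/28900 ≈ 586.24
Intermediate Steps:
S = 5
-235/(S*(-2) - 10) - 273/(-123/(-181) - 194/168) = -235/(5*(-2) - 10) - 273/(-123/(-181) - 194/168) = -235/(-10 - 10) - 273/(-123*(-1/181) - 194*1/168) = -235/(-20) - 273/(123/181 - 97/84) = -235*(-1/20) - 273/(-7225/15204) = 47/4 - 273*(-15204/7225) = 47/4 + 4150692/7225 = 16942343/28900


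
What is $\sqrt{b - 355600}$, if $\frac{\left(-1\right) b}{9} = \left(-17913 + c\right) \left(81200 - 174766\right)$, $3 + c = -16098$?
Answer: $2 i \sqrt{7160835229} \approx 1.6924 \cdot 10^{5} i$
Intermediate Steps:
$c = -16101$ ($c = -3 - 16098 = -16101$)
$b = -28642985316$ ($b = - 9 \left(-17913 - 16101\right) \left(81200 - 174766\right) = - 9 \left(\left(-34014\right) \left(-93566\right)\right) = \left(-9\right) 3182553924 = -28642985316$)
$\sqrt{b - 355600} = \sqrt{-28642985316 - 355600} = \sqrt{-28643340916} = 2 i \sqrt{7160835229}$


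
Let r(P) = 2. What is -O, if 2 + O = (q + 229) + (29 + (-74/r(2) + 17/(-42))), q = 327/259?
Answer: -341659/1554 ≈ -219.86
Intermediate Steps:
q = 327/259 (q = 327*(1/259) = 327/259 ≈ 1.2625)
O = 341659/1554 (O = -2 + ((327/259 + 229) + (29 + (-74/2 + 17/(-42)))) = -2 + (59638/259 + (29 + (-74*½ + 17*(-1/42)))) = -2 + (59638/259 + (29 + (-37 - 17/42))) = -2 + (59638/259 + (29 - 1571/42)) = -2 + (59638/259 - 353/42) = -2 + 344767/1554 = 341659/1554 ≈ 219.86)
-O = -1*341659/1554 = -341659/1554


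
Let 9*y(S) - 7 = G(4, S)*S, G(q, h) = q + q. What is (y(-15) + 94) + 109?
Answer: 1714/9 ≈ 190.44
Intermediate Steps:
G(q, h) = 2*q
y(S) = 7/9 + 8*S/9 (y(S) = 7/9 + ((2*4)*S)/9 = 7/9 + (8*S)/9 = 7/9 + 8*S/9)
(y(-15) + 94) + 109 = ((7/9 + (8/9)*(-15)) + 94) + 109 = ((7/9 - 40/3) + 94) + 109 = (-113/9 + 94) + 109 = 733/9 + 109 = 1714/9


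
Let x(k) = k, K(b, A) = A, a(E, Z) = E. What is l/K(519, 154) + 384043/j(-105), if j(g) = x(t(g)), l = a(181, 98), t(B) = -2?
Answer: -14785565/77 ≈ -1.9202e+5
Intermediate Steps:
l = 181
j(g) = -2
l/K(519, 154) + 384043/j(-105) = 181/154 + 384043/(-2) = 181*(1/154) + 384043*(-1/2) = 181/154 - 384043/2 = -14785565/77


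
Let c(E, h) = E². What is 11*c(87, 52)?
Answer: 83259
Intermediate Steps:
11*c(87, 52) = 11*87² = 11*7569 = 83259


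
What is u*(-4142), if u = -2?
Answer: 8284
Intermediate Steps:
u*(-4142) = -2*(-4142) = 8284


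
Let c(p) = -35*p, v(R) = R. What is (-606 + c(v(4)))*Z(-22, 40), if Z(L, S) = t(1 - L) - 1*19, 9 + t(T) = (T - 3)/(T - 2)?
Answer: 423728/21 ≈ 20178.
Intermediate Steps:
t(T) = -9 + (-3 + T)/(-2 + T) (t(T) = -9 + (T - 3)/(T - 2) = -9 + (-3 + T)/(-2 + T))
Z(L, S) = -19 + (7 + 8*L)/(-1 - L) (Z(L, S) = (15 - 8*(1 - L))/(-2 + (1 - L)) - 1*19 = (15 + (-8 + 8*L))/(-1 - L) - 19 = (7 + 8*L)/(-1 - L) - 19 = -19 + (7 + 8*L)/(-1 - L))
(-606 + c(v(4)))*Z(-22, 40) = (-606 - 35*4)*((-26 - 27*(-22))/(1 - 22)) = (-606 - 140)*((-26 + 594)/(-21)) = -(-746)*568/21 = -746*(-568/21) = 423728/21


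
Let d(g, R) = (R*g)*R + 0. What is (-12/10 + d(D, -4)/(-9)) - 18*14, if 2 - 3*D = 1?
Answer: -34262/135 ≈ -253.79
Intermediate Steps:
D = ⅓ (D = ⅔ - ⅓*1 = ⅔ - ⅓ = ⅓ ≈ 0.33333)
d(g, R) = g*R² (d(g, R) = g*R² + 0 = g*R²)
(-12/10 + d(D, -4)/(-9)) - 18*14 = (-12/10 + ((⅓)*(-4)²)/(-9)) - 18*14 = (-12*⅒ + ((⅓)*16)*(-⅑)) - 252 = (-6/5 + (16/3)*(-⅑)) - 252 = (-6/5 - 16/27) - 252 = -242/135 - 252 = -34262/135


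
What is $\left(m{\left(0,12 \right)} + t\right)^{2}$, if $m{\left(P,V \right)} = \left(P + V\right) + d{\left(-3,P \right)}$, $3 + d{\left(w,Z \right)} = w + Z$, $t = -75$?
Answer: $4761$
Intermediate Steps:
$d{\left(w,Z \right)} = -3 + Z + w$ ($d{\left(w,Z \right)} = -3 + \left(w + Z\right) = -3 + \left(Z + w\right) = -3 + Z + w$)
$m{\left(P,V \right)} = -6 + V + 2 P$ ($m{\left(P,V \right)} = \left(P + V\right) - \left(6 - P\right) = \left(P + V\right) + \left(-6 + P\right) = -6 + V + 2 P$)
$\left(m{\left(0,12 \right)} + t\right)^{2} = \left(\left(-6 + 12 + 2 \cdot 0\right) - 75\right)^{2} = \left(\left(-6 + 12 + 0\right) - 75\right)^{2} = \left(6 - 75\right)^{2} = \left(-69\right)^{2} = 4761$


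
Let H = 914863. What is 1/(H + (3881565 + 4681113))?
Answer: 1/9477541 ≈ 1.0551e-7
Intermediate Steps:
1/(H + (3881565 + 4681113)) = 1/(914863 + (3881565 + 4681113)) = 1/(914863 + 8562678) = 1/9477541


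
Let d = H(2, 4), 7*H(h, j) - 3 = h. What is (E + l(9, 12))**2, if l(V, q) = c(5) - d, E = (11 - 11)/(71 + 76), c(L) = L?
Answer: 900/49 ≈ 18.367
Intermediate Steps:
E = 0 (E = 0/147 = 0*(1/147) = 0)
H(h, j) = 3/7 + h/7
d = 5/7 (d = 3/7 + (1/7)*2 = 3/7 + 2/7 = 5/7 ≈ 0.71429)
l(V, q) = 30/7 (l(V, q) = 5 - 1*5/7 = 5 - 5/7 = 30/7)
(E + l(9, 12))**2 = (0 + 30/7)**2 = (30/7)**2 = 900/49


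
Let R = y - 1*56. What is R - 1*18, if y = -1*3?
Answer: -77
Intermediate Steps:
y = -3
R = -59 (R = -3 - 1*56 = -3 - 56 = -59)
R - 1*18 = -59 - 1*18 = -59 - 18 = -77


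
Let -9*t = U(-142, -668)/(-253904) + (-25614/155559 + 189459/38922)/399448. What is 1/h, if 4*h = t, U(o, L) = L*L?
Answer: 21931182730396884672/1070631520571003813 ≈ 20.484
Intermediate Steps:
U(o, L) = L²
t = 1070631520571003813/5482795682599221168 (t = -((-668)²/(-253904) + (-25614/155559 + 189459/38922)/399448)/9 = -(446224*(-1/253904) + (-25614*1/155559 + 189459*(1/38922))*(1/399448))/9 = -(-27889/15869 + (-8538/51853 + 63153/12974)*(1/399448))/9 = -(-27889/15869 + (3163900497/672740822)*(1/399448))/9 = -(-27889/15869 + 3163900497/268724975866256)/9 = -⅑*(-1070631520571003813/609199520288802352) = 1070631520571003813/5482795682599221168 ≈ 0.19527)
h = 1070631520571003813/21931182730396884672 (h = (¼)*(1070631520571003813/5482795682599221168) = 1070631520571003813/21931182730396884672 ≈ 0.048818)
1/h = 1/(1070631520571003813/21931182730396884672) = 21931182730396884672/1070631520571003813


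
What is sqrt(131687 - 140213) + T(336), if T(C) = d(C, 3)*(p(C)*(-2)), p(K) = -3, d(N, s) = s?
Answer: 18 + 7*I*sqrt(174) ≈ 18.0 + 92.336*I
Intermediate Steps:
T(C) = 18 (T(C) = 3*(-3*(-2)) = 3*6 = 18)
sqrt(131687 - 140213) + T(336) = sqrt(131687 - 140213) + 18 = sqrt(-8526) + 18 = 7*I*sqrt(174) + 18 = 18 + 7*I*sqrt(174)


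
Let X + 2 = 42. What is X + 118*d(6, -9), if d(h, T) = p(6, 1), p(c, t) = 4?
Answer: 512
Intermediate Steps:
d(h, T) = 4
X = 40 (X = -2 + 42 = 40)
X + 118*d(6, -9) = 40 + 118*4 = 40 + 472 = 512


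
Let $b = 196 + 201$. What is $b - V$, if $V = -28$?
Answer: $425$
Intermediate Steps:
$b = 397$
$b - V = 397 - -28 = 397 + 28 = 425$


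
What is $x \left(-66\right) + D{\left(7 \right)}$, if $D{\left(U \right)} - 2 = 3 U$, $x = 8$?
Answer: $-505$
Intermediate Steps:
$D{\left(U \right)} = 2 + 3 U$
$x \left(-66\right) + D{\left(7 \right)} = 8 \left(-66\right) + \left(2 + 3 \cdot 7\right) = -528 + \left(2 + 21\right) = -528 + 23 = -505$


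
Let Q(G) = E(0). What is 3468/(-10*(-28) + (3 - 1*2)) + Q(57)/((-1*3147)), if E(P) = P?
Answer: 3468/281 ≈ 12.342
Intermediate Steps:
Q(G) = 0
3468/(-10*(-28) + (3 - 1*2)) + Q(57)/((-1*3147)) = 3468/(-10*(-28) + (3 - 1*2)) + 0/((-1*3147)) = 3468/(280 + (3 - 2)) + 0/(-3147) = 3468/(280 + 1) + 0*(-1/3147) = 3468/281 + 0 = 3468/281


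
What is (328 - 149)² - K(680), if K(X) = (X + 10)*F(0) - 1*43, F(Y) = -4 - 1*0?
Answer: 34844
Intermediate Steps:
F(Y) = -4 (F(Y) = -4 + 0 = -4)
K(X) = -83 - 4*X (K(X) = (X + 10)*(-4) - 1*43 = (10 + X)*(-4) - 43 = (-40 - 4*X) - 43 = -83 - 4*X)
(328 - 149)² - K(680) = (328 - 149)² - (-83 - 4*680) = 179² - (-83 - 2720) = 32041 - 1*(-2803) = 32041 + 2803 = 34844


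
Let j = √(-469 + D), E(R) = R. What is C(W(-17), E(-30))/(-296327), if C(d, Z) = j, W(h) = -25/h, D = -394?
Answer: -I*√863/296327 ≈ -9.9137e-5*I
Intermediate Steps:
j = I*√863 (j = √(-469 - 394) = √(-863) = I*√863 ≈ 29.377*I)
C(d, Z) = I*√863
C(W(-17), E(-30))/(-296327) = (I*√863)/(-296327) = (I*√863)*(-1/296327) = -I*√863/296327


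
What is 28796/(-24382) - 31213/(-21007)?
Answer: 11151271/36585191 ≈ 0.30480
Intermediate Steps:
28796/(-24382) - 31213/(-21007) = 28796*(-1/24382) - 31213*(-1/21007) = -14398/12191 + 4459/3001 = 11151271/36585191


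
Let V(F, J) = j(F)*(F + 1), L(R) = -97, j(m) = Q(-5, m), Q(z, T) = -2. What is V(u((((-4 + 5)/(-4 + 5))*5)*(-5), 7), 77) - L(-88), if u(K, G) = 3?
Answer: 89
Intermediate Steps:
j(m) = -2
V(F, J) = -2 - 2*F (V(F, J) = -2*(F + 1) = -2*(1 + F) = -2 - 2*F)
V(u((((-4 + 5)/(-4 + 5))*5)*(-5), 7), 77) - L(-88) = (-2 - 2*3) - 1*(-97) = (-2 - 6) + 97 = -8 + 97 = 89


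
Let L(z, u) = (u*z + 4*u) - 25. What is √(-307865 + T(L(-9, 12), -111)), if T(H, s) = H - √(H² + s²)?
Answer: √(-307950 - √19546) ≈ 555.06*I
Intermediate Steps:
L(z, u) = -25 + 4*u + u*z (L(z, u) = (4*u + u*z) - 25 = -25 + 4*u + u*z)
√(-307865 + T(L(-9, 12), -111)) = √(-307865 + ((-25 + 4*12 + 12*(-9)) - √((-25 + 4*12 + 12*(-9))² + (-111)²))) = √(-307865 + ((-25 + 48 - 108) - √((-25 + 48 - 108)² + 12321))) = √(-307865 + (-85 - √((-85)² + 12321))) = √(-307865 + (-85 - √(7225 + 12321))) = √(-307865 + (-85 - √19546)) = √(-307950 - √19546)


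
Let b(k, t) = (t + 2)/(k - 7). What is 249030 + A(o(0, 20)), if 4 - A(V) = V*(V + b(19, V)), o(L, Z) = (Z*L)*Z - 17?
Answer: 994895/4 ≈ 2.4872e+5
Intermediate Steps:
b(k, t) = (2 + t)/(-7 + k)
o(L, Z) = -17 + L*Z² (o(L, Z) = (L*Z)*Z - 17 = L*Z² - 17 = -17 + L*Z²)
A(V) = 4 - V*(⅙ + 13*V/12) (A(V) = 4 - V*(V + (2 + V)/(-7 + 19)) = 4 - V*(V + (2 + V)/12) = 4 - V*(V + (⅙ + V/12)) = 4 - V*(⅙ + 13*V/12))
249030 + A(o(0, 20)) = 249030 + (4 - 13*(-17 + 0*20²)²/12 - (-17 + 0*20²)/6) = 249030 + (4 - 13*(-17 + 0*400)²/12 - (-17 + 0*400)/6) = 249030 + (4 - 13*(-17 + 0)²/12 - (-17 + 0)/6) = 249030 + (4 - 13/12*(-17)² - ⅙*(-17)) = 249030 + (4 - 13/12*289 + 17/6) = 249030 + (4 - 3757/12 + 17/6) = 249030 - 1225/4 = 994895/4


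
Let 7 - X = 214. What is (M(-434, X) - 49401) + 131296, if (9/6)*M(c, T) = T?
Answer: 81757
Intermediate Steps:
X = -207 (X = 7 - 1*214 = 7 - 214 = -207)
M(c, T) = 2*T/3
(M(-434, X) - 49401) + 131296 = ((⅔)*(-207) - 49401) + 131296 = (-138 - 49401) + 131296 = -49539 + 131296 = 81757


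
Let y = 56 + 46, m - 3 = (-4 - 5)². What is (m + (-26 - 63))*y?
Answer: -510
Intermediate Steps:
m = 84 (m = 3 + (-4 - 5)² = 3 + (-9)² = 3 + 81 = 84)
y = 102
(m + (-26 - 63))*y = (84 + (-26 - 63))*102 = (84 - 89)*102 = -5*102 = -510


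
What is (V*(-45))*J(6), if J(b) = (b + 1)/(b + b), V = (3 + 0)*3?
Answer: -945/4 ≈ -236.25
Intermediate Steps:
V = 9 (V = 3*3 = 9)
J(b) = (1 + b)/(2*b) (J(b) = (1 + b)/((2*b)) = (1 + b)*(1/(2*b)) = (1 + b)/(2*b))
(V*(-45))*J(6) = (9*(-45))*((1/2)*(1 + 6)/6) = -405*7/(2*6) = -405*7/12 = -945/4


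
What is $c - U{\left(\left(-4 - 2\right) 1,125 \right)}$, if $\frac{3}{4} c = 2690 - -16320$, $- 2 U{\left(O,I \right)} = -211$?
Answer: $\frac{151447}{6} \approx 25241.0$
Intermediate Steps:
$U{\left(O,I \right)} = \frac{211}{2}$ ($U{\left(O,I \right)} = \left(- \frac{1}{2}\right) \left(-211\right) = \frac{211}{2}$)
$c = \frac{76040}{3}$ ($c = \frac{4 \left(2690 - -16320\right)}{3} = \frac{4 \left(2690 + 16320\right)}{3} = \frac{4}{3} \cdot 19010 = \frac{76040}{3} \approx 25347.0$)
$c - U{\left(\left(-4 - 2\right) 1,125 \right)} = \frac{76040}{3} - \frac{211}{2} = \frac{151447}{6}$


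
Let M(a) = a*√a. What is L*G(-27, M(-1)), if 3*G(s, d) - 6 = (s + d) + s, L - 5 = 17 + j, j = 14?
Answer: -576 - 12*I ≈ -576.0 - 12.0*I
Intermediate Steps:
L = 36 (L = 5 + (17 + 14) = 5 + 31 = 36)
M(a) = a^(3/2)
G(s, d) = 2 + d/3 + 2*s/3 (G(s, d) = 2 + ((s + d) + s)/3 = 2 + ((d + s) + s)/3 = 2 + (d + 2*s)/3 = 2 + (d/3 + 2*s/3) = 2 + d/3 + 2*s/3)
L*G(-27, M(-1)) = 36*(2 + (-1)^(3/2)/3 + (⅔)*(-27)) = 36*(2 + (-I)/3 - 18) = 36*(2 - I/3 - 18) = 36*(-16 - I/3) = -576 - 12*I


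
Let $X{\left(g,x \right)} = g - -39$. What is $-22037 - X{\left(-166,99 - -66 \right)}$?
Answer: $-21910$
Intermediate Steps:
$X{\left(g,x \right)} = 39 + g$ ($X{\left(g,x \right)} = g + 39 = 39 + g$)
$-22037 - X{\left(-166,99 - -66 \right)} = -22037 - \left(39 - 166\right) = -22037 - -127 = -22037 + 127 = -21910$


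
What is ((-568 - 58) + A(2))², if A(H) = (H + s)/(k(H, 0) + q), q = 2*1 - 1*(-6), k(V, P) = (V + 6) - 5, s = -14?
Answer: 47582404/121 ≈ 3.9324e+5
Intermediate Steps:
k(V, P) = 1 + V (k(V, P) = (6 + V) - 5 = 1 + V)
q = 8 (q = 2 + 6 = 8)
A(H) = (-14 + H)/(9 + H) (A(H) = (H - 14)/((1 + H) + 8) = (-14 + H)/(9 + H))
((-568 - 58) + A(2))² = ((-568 - 58) + (-14 + 2)/(9 + 2))² = (-626 - 12/11)² = (-6898/11)² = 47582404/121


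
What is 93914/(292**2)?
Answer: 46957/42632 ≈ 1.1014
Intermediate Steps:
93914/(292**2) = 93914/85264 = 93914*(1/85264) = 46957/42632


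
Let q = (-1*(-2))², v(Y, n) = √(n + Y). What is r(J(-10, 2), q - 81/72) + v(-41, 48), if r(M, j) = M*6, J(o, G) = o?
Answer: -60 + √7 ≈ -57.354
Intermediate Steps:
v(Y, n) = √(Y + n)
q = 4 (q = 2² = 4)
r(M, j) = 6*M
r(J(-10, 2), q - 81/72) + v(-41, 48) = 6*(-10) + √(-41 + 48) = -60 + √7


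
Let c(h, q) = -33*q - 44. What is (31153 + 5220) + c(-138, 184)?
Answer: 30257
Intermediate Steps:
c(h, q) = -44 - 33*q
(31153 + 5220) + c(-138, 184) = (31153 + 5220) + (-44 - 33*184) = 36373 + (-44 - 6072) = 36373 - 6116 = 30257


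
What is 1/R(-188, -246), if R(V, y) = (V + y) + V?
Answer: -1/622 ≈ -0.0016077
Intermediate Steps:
R(V, y) = y + 2*V
1/R(-188, -246) = 1/(-246 + 2*(-188)) = 1/(-246 - 376) = 1/(-622) = -1/622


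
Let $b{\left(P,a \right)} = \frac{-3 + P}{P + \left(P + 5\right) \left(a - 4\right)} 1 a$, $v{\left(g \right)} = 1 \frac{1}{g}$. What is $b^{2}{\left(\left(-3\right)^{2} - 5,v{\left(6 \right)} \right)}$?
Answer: $\frac{1}{33489} \approx 2.9861 \cdot 10^{-5}$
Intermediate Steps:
$v{\left(g \right)} = \frac{1}{g}$
$b{\left(P,a \right)} = \frac{a \left(-3 + P\right)}{P + \left(-4 + a\right) \left(5 + P\right)}$ ($b{\left(P,a \right)} = \frac{-3 + P}{P + \left(5 + P\right) \left(-4 + a\right)} a = \frac{-3 + P}{P + \left(-4 + a\right) \left(5 + P\right)} a = \frac{a \left(-3 + P\right)}{P + \left(-4 + a\right) \left(5 + P\right)}$)
$b^{2}{\left(\left(-3\right)^{2} - 5,v{\left(6 \right)} \right)} = \left(\frac{-3 - \left(5 - \left(-3\right)^{2}\right)}{6 \left(-20 - 3 \left(\left(-3\right)^{2} - 5\right) + \frac{5}{6} + \frac{\left(-3\right)^{2} - 5}{6}\right)}\right)^{2} = \left(\frac{-3 + \left(9 - 5\right)}{6 \left(-20 - 3 \left(9 - 5\right) + 5 \cdot \frac{1}{6} + \left(9 - 5\right) \frac{1}{6}\right)}\right)^{2} = \left(\frac{-3 + 4}{6 \left(-20 - 12 + \frac{5}{6} + 4 \cdot \frac{1}{6}\right)}\right)^{2} = \left(\frac{1}{6} \frac{1}{-20 - 12 + \frac{5}{6} + \frac{2}{3}} \cdot 1\right)^{2} = \left(\frac{1}{6} \frac{1}{- \frac{61}{2}} \cdot 1\right)^{2} = \left(\frac{1}{6} \left(- \frac{2}{61}\right) 1\right)^{2} = \left(- \frac{1}{183}\right)^{2} = \frac{1}{33489}$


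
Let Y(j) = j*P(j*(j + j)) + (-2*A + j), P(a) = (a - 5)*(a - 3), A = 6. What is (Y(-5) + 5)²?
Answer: 112084569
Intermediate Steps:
P(a) = (-5 + a)*(-3 + a)
Y(j) = -12 + j + j*(15 - 16*j² + 4*j⁴) (Y(j) = j*(15 + (j*(j + j))² - 8*j*(j + j)) + (-2*6 + j) = j*(15 + (j*(2*j))² - 8*j*2*j) + (-12 + j) = j*(15 + (2*j²)² - 16*j²) + (-12 + j) = j*(15 + 4*j⁴ - 16*j²) + (-12 + j) = j*(15 - 16*j² + 4*j⁴) + (-12 + j) = -12 + j + j*(15 - 16*j² + 4*j⁴))
(Y(-5) + 5)² = ((-12 - 16*(-5)³ + 4*(-5)⁵ + 16*(-5)) + 5)² = ((-12 - 16*(-125) + 4*(-3125) - 80) + 5)² = ((-12 + 2000 - 12500 - 80) + 5)² = (-10592 + 5)² = (-10587)² = 112084569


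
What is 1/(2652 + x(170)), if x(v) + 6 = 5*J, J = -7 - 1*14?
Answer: 1/2541 ≈ 0.00039355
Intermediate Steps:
J = -21 (J = -7 - 14 = -21)
x(v) = -111 (x(v) = -6 + 5*(-21) = -6 - 105 = -111)
1/(2652 + x(170)) = 1/(2652 - 111) = 1/2541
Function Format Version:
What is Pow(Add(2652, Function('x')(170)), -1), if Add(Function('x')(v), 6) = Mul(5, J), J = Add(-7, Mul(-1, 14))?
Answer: Rational(1, 2541) ≈ 0.00039355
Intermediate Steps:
J = -21 (J = Add(-7, -14) = -21)
Function('x')(v) = -111 (Function('x')(v) = Add(-6, Mul(5, -21)) = Add(-6, -105) = -111)
Pow(Add(2652, Function('x')(170)), -1) = Pow(Add(2652, -111), -1) = Pow(2541, -1) = Rational(1, 2541)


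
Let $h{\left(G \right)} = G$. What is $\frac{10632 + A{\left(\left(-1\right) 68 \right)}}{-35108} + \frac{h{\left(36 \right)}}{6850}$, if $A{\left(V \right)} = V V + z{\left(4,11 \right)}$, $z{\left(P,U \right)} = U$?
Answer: $- \frac{51657531}{120244900} \approx -0.4296$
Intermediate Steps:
$A{\left(V \right)} = 11 + V^{2}$ ($A{\left(V \right)} = V V + 11 = V^{2} + 11 = 11 + V^{2}$)
$\frac{10632 + A{\left(\left(-1\right) 68 \right)}}{-35108} + \frac{h{\left(36 \right)}}{6850} = \frac{10632 + \left(11 + \left(\left(-1\right) 68\right)^{2}\right)}{-35108} + \frac{36}{6850} = \left(10632 + \left(11 + \left(-68\right)^{2}\right)\right) \left(- \frac{1}{35108}\right) + 36 \cdot \frac{1}{6850} = \left(10632 + \left(11 + 4624\right)\right) \left(- \frac{1}{35108}\right) + \frac{18}{3425} = \left(10632 + 4635\right) \left(- \frac{1}{35108}\right) + \frac{18}{3425} = 15267 \left(- \frac{1}{35108}\right) + \frac{18}{3425} = - \frac{15267}{35108} + \frac{18}{3425} = - \frac{51657531}{120244900}$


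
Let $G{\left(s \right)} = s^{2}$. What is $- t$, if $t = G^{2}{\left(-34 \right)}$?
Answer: $-1336336$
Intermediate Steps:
$t = 1336336$ ($t = \left(\left(-34\right)^{2}\right)^{2} = 1156^{2} = 1336336$)
$- t = \left(-1\right) 1336336 = -1336336$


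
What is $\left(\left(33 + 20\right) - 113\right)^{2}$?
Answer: $3600$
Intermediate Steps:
$\left(\left(33 + 20\right) - 113\right)^{2} = \left(53 - 113\right)^{2} = \left(-60\right)^{2} = 3600$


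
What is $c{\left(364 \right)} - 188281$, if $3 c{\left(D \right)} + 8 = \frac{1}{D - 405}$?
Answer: $- \frac{23158892}{123} \approx -1.8828 \cdot 10^{5}$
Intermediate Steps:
$c{\left(D \right)} = - \frac{8}{3} + \frac{1}{3 \left(-405 + D\right)}$ ($c{\left(D \right)} = - \frac{8}{3} + \frac{1}{3 \left(D - 405\right)} = - \frac{8}{3} + \frac{1}{3 \left(-405 + D\right)}$)
$c{\left(364 \right)} - 188281 = \frac{3241 - 2912}{3 \left(-405 + 364\right)} - 188281 = \frac{3241 - 2912}{3 \left(-41\right)} - 188281 = \frac{1}{3} \left(- \frac{1}{41}\right) 329 - 188281 = - \frac{329}{123} - 188281 = - \frac{23158892}{123}$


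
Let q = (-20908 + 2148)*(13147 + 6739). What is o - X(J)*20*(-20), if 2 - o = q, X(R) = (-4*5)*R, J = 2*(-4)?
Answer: 373125362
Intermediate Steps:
J = -8
q = -373061360 (q = -18760*19886 = -373061360)
X(R) = -20*R
o = 373061362 (o = 2 - 1*(-373061360) = 2 + 373061360 = 373061362)
o - X(J)*20*(-20) = 373061362 - -20*(-8)*20*(-20) = 373061362 - 160*20*(-20) = 373061362 - 3200*(-20) = 373061362 - 1*(-64000) = 373061362 + 64000 = 373125362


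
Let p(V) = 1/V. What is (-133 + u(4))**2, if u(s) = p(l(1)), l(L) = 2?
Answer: 70225/4 ≈ 17556.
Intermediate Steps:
u(s) = 1/2
(-133 + u(4))**2 = (-133 + 1/2)**2 = (-265/2)**2 = 70225/4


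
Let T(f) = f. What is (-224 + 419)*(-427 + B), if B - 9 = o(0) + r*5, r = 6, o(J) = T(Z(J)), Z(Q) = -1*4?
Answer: -76440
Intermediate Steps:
Z(Q) = -4
o(J) = -4
B = 35 (B = 9 + (-4 + 6*5) = 9 + (-4 + 30) = 9 + 26 = 35)
(-224 + 419)*(-427 + B) = (-224 + 419)*(-427 + 35) = 195*(-392) = -76440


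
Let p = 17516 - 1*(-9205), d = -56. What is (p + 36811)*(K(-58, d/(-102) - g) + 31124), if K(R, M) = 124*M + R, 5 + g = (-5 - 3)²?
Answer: 77173718104/51 ≈ 1.5132e+9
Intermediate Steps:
p = 26721 (p = 17516 + 9205 = 26721)
g = 59 (g = -5 + (-5 - 3)² = -5 + (-8)² = -5 + 64 = 59)
K(R, M) = R + 124*M
(p + 36811)*(K(-58, d/(-102) - g) + 31124) = (26721 + 36811)*((-58 + 124*(-56/(-102) - 1*59)) + 31124) = 63532*((-58 + 124*(-56*(-1/102) - 59)) + 31124) = 63532*((-58 + 124*(28/51 - 59)) + 31124) = 63532*((-58 + 124*(-2981/51)) + 31124) = 63532*((-58 - 369644/51) + 31124) = 63532*(-372602/51 + 31124) = 63532*(1214722/51) = 77173718104/51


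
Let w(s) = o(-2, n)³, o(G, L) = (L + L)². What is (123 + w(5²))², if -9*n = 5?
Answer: 4404610943421049/282429536481 ≈ 15595.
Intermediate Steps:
n = -5/9 (n = -⅑*5 = -5/9 ≈ -0.55556)
o(G, L) = 4*L² (o(G, L) = (2*L)² = 4*L²)
w(s) = 1000000/531441 (w(s) = (4*(-5/9)²)³ = (4*(25/81))³ = (100/81)³ = 1000000/531441)
(123 + w(5²))² = (123 + 1000000/531441)² = (66367243/531441)² = 4404610943421049/282429536481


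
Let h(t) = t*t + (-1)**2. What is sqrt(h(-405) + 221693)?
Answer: sqrt(385719) ≈ 621.06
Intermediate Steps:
h(t) = 1 + t**2 (h(t) = t**2 + 1 = 1 + t**2)
sqrt(h(-405) + 221693) = sqrt((1 + (-405)**2) + 221693) = sqrt((1 + 164025) + 221693) = sqrt(164026 + 221693) = sqrt(385719)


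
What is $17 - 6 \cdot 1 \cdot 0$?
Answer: $17$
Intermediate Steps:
$17 - 6 \cdot 1 \cdot 0 = 17 - 6 \cdot 0 = 17 - 0 = 17 + 0 = 17$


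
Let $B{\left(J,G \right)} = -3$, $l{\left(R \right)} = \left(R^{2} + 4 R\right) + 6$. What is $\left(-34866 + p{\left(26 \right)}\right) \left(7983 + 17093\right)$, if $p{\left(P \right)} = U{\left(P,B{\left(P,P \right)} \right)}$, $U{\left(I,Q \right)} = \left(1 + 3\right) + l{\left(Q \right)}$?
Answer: $-874124284$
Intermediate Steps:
$l{\left(R \right)} = 6 + R^{2} + 4 R$
$U{\left(I,Q \right)} = 10 + Q^{2} + 4 Q$ ($U{\left(I,Q \right)} = \left(1 + 3\right) + \left(6 + Q^{2} + 4 Q\right) = 4 + \left(6 + Q^{2} + 4 Q\right) = 10 + Q^{2} + 4 Q$)
$p{\left(P \right)} = 7$ ($p{\left(P \right)} = 10 + \left(-3\right)^{2} + 4 \left(-3\right) = 10 + 9 - 12 = 7$)
$\left(-34866 + p{\left(26 \right)}\right) \left(7983 + 17093\right) = \left(-34866 + 7\right) \left(7983 + 17093\right) = \left(-34859\right) 25076 = -874124284$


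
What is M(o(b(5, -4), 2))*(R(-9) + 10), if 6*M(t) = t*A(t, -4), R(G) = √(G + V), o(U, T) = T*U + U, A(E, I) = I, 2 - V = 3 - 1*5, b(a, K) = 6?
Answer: -120 - 12*I*√5 ≈ -120.0 - 26.833*I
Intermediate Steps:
V = 4 (V = 2 - (3 - 1*5) = 2 - (3 - 5) = 2 - 1*(-2) = 2 + 2 = 4)
o(U, T) = U + T*U
R(G) = √(4 + G) (R(G) = √(G + 4) = √(4 + G))
M(t) = -2*t/3 (M(t) = (t*(-4))/6 = (-4*t)/6 = -2*t/3)
M(o(b(5, -4), 2))*(R(-9) + 10) = (-4*(1 + 2))*(√(4 - 9) + 10) = (-4*3)*(√(-5) + 10) = (-⅔*18)*(I*√5 + 10) = -12*(10 + I*√5) = -120 - 12*I*√5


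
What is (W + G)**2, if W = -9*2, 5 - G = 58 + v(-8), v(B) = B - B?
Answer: 5041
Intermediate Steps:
v(B) = 0
G = -53 (G = 5 - (58 + 0) = 5 - 1*58 = 5 - 58 = -53)
W = -18
(W + G)**2 = (-18 - 53)**2 = (-71)**2 = 5041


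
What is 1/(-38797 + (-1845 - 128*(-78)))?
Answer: -1/30658 ≈ -3.2618e-5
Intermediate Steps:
1/(-38797 + (-1845 - 128*(-78))) = 1/(-38797 + (-1845 - 1*(-9984))) = 1/(-38797 + (-1845 + 9984)) = 1/(-38797 + 8139) = 1/(-30658) = -1/30658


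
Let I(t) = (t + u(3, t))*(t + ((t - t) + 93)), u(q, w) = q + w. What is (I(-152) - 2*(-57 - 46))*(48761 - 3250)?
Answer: 817605115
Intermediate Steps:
I(t) = (3 + 2*t)*(93 + t) (I(t) = (t + (3 + t))*(t + ((t - t) + 93)) = (3 + 2*t)*(t + (0 + 93)) = (3 + 2*t)*(t + 93) = (3 + 2*t)*(93 + t))
(I(-152) - 2*(-57 - 46))*(48761 - 3250) = ((279 + 2*(-152)**2 + 189*(-152)) - 2*(-57 - 46))*(48761 - 3250) = ((279 + 2*23104 - 28728) - 2*(-103))*45511 = ((279 + 46208 - 28728) + 206)*45511 = (17759 + 206)*45511 = 17965*45511 = 817605115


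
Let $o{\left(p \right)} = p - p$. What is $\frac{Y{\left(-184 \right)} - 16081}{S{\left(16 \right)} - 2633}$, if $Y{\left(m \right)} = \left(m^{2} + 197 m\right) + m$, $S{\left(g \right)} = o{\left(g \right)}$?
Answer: $\frac{18657}{2633} \approx 7.0858$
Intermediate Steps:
$o{\left(p \right)} = 0$
$S{\left(g \right)} = 0$
$Y{\left(m \right)} = m^{2} + 198 m$
$\frac{Y{\left(-184 \right)} - 16081}{S{\left(16 \right)} - 2633} = \frac{- 184 \left(198 - 184\right) - 16081}{0 - 2633} = \frac{\left(-184\right) 14 - 16081}{-2633} = \left(-2576 - 16081\right) \left(- \frac{1}{2633}\right) = \left(-18657\right) \left(- \frac{1}{2633}\right) = \frac{18657}{2633}$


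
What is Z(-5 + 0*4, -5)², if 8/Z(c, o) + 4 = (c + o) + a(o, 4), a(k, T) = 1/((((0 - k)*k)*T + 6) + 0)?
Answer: 565504/1734489 ≈ 0.32604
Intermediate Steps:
a(k, T) = 1/(6 - T*k²) (a(k, T) = 1/((((-k)*k)*T + 6) + 0) = 1/(((-k²)*T + 6) + 0) = 1/((-T*k² + 6) + 0) = 1/((6 - T*k²) + 0) = 1/(6 - T*k²))
Z(c, o) = 8/(-4 + c + o - 1/(-6 + 4*o²)) (Z(c, o) = 8/(-4 + ((c + o) - 1/(-6 + 4*o²))) = 8/(-4 + (c + o - 1/(-6 + 4*o²))) = 8/(-4 + c + o - 1/(-6 + 4*o²)))
Z(-5 + 0*4, -5)² = (16*(-3 + 2*(-5)²)/(-1 + 2*(-3 + 2*(-5)²)*(-4 + (-5 + 0*4) - 5)))² = (16*(-3 + 2*25)/(-1 + 2*(-3 + 2*25)*(-4 + (-5 + 0) - 5)))² = (16*(-3 + 50)/(-1 + 2*(-3 + 50)*(-4 - 5 - 5)))² = (16*47/(-1 + 2*47*(-14)))² = (16*47/(-1 - 1316))² = (16*47/(-1317))² = (16*(-1/1317)*47)² = (-752/1317)² = 565504/1734489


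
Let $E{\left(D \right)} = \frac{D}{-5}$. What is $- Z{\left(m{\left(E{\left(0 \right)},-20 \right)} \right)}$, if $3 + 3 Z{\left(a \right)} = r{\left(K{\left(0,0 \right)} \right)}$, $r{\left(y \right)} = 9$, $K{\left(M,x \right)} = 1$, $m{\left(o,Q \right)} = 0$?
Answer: $-2$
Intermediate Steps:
$E{\left(D \right)} = - \frac{D}{5}$ ($E{\left(D \right)} = D \left(- \frac{1}{5}\right) = - \frac{D}{5}$)
$Z{\left(a \right)} = 2$ ($Z{\left(a \right)} = -1 + \frac{1}{3} \cdot 9 = -1 + 3 = 2$)
$- Z{\left(m{\left(E{\left(0 \right)},-20 \right)} \right)} = \left(-1\right) 2 = -2$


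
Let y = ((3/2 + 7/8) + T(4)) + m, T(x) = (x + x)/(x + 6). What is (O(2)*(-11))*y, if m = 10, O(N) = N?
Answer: -5797/20 ≈ -289.85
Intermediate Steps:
T(x) = 2*x/(6 + x) (T(x) = (2*x)/(6 + x) = 2*x/(6 + x))
y = 527/40 (y = ((3/2 + 7/8) + 2*4/(6 + 4)) + 10 = ((3*(½) + 7*(⅛)) + 2*4/10) + 10 = ((3/2 + 7/8) + 2*4*(⅒)) + 10 = (19/8 + ⅘) + 10 = 127/40 + 10 = 527/40 ≈ 13.175)
(O(2)*(-11))*y = (2*(-11))*(527/40) = -22*527/40 = -5797/20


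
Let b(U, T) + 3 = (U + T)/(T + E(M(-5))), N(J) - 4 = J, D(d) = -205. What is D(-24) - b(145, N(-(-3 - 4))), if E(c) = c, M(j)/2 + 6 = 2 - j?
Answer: -214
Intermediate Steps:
M(j) = -8 - 2*j (M(j) = -12 + 2*(2 - j) = -12 + (4 - 2*j) = -8 - 2*j)
N(J) = 4 + J
b(U, T) = -3 + (T + U)/(2 + T) (b(U, T) = -3 + (U + T)/(T + (-8 - 2*(-5))) = -3 + (T + U)/(T + (-8 + 10)) = -3 + (T + U)/(T + 2) = -3 + (T + U)/(2 + T))
D(-24) - b(145, N(-(-3 - 4))) = -205 - (-6 + 145 - 2*(4 - (-3 - 4)))/(2 + (4 - (-3 - 4))) = -205 - (-6 + 145 - 2*(4 - 1*(-7)))/(2 + (4 - 1*(-7))) = -205 - (-6 + 145 - 2*(4 + 7))/(2 + (4 + 7)) = -205 - (-6 + 145 - 2*11)/(2 + 11) = -205 - (-6 + 145 - 22)/13 = -205 - 117/13 = -205 - 1*9 = -205 - 9 = -214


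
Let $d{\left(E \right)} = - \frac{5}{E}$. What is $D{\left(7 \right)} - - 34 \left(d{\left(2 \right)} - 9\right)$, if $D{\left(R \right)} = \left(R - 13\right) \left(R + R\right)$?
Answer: $-475$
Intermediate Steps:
$D{\left(R \right)} = 2 R \left(-13 + R\right)$ ($D{\left(R \right)} = \left(-13 + R\right) 2 R = 2 R \left(-13 + R\right)$)
$D{\left(7 \right)} - - 34 \left(d{\left(2 \right)} - 9\right) = 2 \cdot 7 \left(-13 + 7\right) - - 34 \left(- \frac{5}{2} - 9\right) = 2 \cdot 7 \left(-6\right) - - 34 \left(\left(-5\right) \frac{1}{2} - 9\right) = -84 - - 34 \left(- \frac{5}{2} - 9\right) = -84 - \left(-34\right) \left(- \frac{23}{2}\right) = -84 - 391 = -475$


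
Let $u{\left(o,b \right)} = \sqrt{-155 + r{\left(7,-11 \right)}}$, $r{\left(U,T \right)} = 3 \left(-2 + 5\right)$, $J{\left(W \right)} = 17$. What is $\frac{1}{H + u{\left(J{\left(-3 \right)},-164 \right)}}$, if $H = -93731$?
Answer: $- \frac{93731}{8785500507} - \frac{i \sqrt{146}}{8785500507} \approx -1.0669 \cdot 10^{-5} - 1.3753 \cdot 10^{-9} i$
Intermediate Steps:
$r{\left(U,T \right)} = 9$ ($r{\left(U,T \right)} = 3 \cdot 3 = 9$)
$u{\left(o,b \right)} = i \sqrt{146}$ ($u{\left(o,b \right)} = \sqrt{-155 + 9} = \sqrt{-146} = i \sqrt{146}$)
$\frac{1}{H + u{\left(J{\left(-3 \right)},-164 \right)}} = \frac{1}{-93731 + i \sqrt{146}}$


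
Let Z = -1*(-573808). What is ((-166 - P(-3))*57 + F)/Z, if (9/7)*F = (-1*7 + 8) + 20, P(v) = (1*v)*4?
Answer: -26285/1721424 ≈ -0.015269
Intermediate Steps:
P(v) = 4*v (P(v) = v*4 = 4*v)
F = 49/3 (F = 7*((-1*7 + 8) + 20)/9 = 7*((-7 + 8) + 20)/9 = 7*(1 + 20)/9 = (7/9)*21 = 49/3 ≈ 16.333)
Z = 573808
((-166 - P(-3))*57 + F)/Z = ((-166 - 4*(-3))*57 + 49/3)/573808 = ((-166 - 1*(-12))*57 + 49/3)*(1/573808) = ((-166 + 12)*57 + 49/3)*(1/573808) = (-154*57 + 49/3)*(1/573808) = (-8778 + 49/3)*(1/573808) = -26285/3*1/573808 = -26285/1721424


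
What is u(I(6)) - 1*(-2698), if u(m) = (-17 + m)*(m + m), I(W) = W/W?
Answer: 2666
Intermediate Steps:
I(W) = 1
u(m) = 2*m*(-17 + m) (u(m) = (-17 + m)*(2*m) = 2*m*(-17 + m))
u(I(6)) - 1*(-2698) = 2*1*(-17 + 1) - 1*(-2698) = 2*1*(-16) + 2698 = -32 + 2698 = 2666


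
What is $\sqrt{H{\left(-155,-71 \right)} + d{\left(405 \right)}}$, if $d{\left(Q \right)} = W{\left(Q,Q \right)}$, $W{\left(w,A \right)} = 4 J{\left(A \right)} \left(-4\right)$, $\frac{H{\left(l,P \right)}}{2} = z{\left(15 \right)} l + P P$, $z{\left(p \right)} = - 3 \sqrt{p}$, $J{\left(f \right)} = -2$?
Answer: $\sqrt{10114 + 930 \sqrt{15}} \approx 117.11$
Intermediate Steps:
$H{\left(l,P \right)} = 2 P^{2} - 6 l \sqrt{15}$ ($H{\left(l,P \right)} = 2 \left(- 3 \sqrt{15} l + P P\right) = 2 \left(- 3 l \sqrt{15} + P^{2}\right) = 2 \left(P^{2} - 3 l \sqrt{15}\right) = 2 P^{2} - 6 l \sqrt{15}$)
$W{\left(w,A \right)} = 32$ ($W{\left(w,A \right)} = 4 \left(-2\right) \left(-4\right) = \left(-8\right) \left(-4\right) = 32$)
$d{\left(Q \right)} = 32$
$\sqrt{H{\left(-155,-71 \right)} + d{\left(405 \right)}} = \sqrt{\left(2 \left(-71\right)^{2} - - 930 \sqrt{15}\right) + 32} = \sqrt{\left(2 \cdot 5041 + 930 \sqrt{15}\right) + 32} = \sqrt{\left(10082 + 930 \sqrt{15}\right) + 32} = \sqrt{10114 + 930 \sqrt{15}}$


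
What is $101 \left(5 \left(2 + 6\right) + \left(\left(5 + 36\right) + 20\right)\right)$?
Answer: $10201$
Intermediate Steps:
$101 \left(5 \left(2 + 6\right) + \left(\left(5 + 36\right) + 20\right)\right) = 101 \left(5 \cdot 8 + \left(41 + 20\right)\right) = 101 \left(40 + 61\right) = 101 \cdot 101 = 10201$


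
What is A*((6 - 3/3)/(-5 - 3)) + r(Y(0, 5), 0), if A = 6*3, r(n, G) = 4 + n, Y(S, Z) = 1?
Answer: -25/4 ≈ -6.2500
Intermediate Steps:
A = 18
A*((6 - 3/3)/(-5 - 3)) + r(Y(0, 5), 0) = 18*((6 - 3/3)/(-5 - 3)) + (4 + 1) = 18*((6 - 3*1/3)/(-8)) + 5 = 18*((6 - 1)*(-1/8)) + 5 = 18*(5*(-1/8)) + 5 = 18*(-5/8) + 5 = -45/4 + 5 = -25/4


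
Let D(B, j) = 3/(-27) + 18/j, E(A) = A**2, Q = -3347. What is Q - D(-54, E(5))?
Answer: -753212/225 ≈ -3347.6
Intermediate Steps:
D(B, j) = -1/9 + 18/j (D(B, j) = 3*(-1/27) + 18/j = -1/9 + 18/j)
Q - D(-54, E(5)) = -3347 - (162 - 1*5**2)/(9*(5**2)) = -3347 - (162 - 1*25)/(9*25) = -3347 - (162 - 25)/(9*25) = -3347 - 137/(9*25) = -3347 - 1*137/225 = -3347 - 137/225 = -753212/225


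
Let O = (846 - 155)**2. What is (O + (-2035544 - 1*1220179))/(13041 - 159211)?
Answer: 1389121/73085 ≈ 19.007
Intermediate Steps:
O = 477481 (O = 691**2 = 477481)
(O + (-2035544 - 1*1220179))/(13041 - 159211) = (477481 + (-2035544 - 1*1220179))/(13041 - 159211) = (477481 + (-2035544 - 1220179))/(-146170) = (477481 - 3255723)*(-1/146170) = -2778242*(-1/146170) = 1389121/73085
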